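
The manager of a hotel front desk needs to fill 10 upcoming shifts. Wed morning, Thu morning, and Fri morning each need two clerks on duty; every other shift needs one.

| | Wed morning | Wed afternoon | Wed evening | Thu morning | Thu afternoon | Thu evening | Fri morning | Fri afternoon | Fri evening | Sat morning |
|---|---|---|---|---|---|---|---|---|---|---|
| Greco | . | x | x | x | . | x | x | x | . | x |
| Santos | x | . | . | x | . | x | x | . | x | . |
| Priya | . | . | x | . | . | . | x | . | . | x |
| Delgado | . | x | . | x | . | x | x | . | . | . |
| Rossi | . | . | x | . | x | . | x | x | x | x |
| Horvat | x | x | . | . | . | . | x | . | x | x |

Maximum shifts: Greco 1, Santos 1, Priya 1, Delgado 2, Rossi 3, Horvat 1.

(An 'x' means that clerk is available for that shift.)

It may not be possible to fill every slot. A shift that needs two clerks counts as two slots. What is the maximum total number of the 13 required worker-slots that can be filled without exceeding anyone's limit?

9

Total capacity across all clerks is 1+1+1+2+3+1 = 9, and 13 slots are needed, so at most 9 can be filled.
An assignment achieving 9: Wed morning→Santos+Horvat, Wed afternoon→Delgado, Wed evening→Priya, Thu morning→Delgado, Thu afternoon→Rossi, Fri afternoon→Greco, Fri evening→Rossi, Sat morning→Rossi.
Loads: Greco 1/1, Santos 1/1, Priya 1/1, Delgado 2/2, Rossi 3/3, Horvat 1/1.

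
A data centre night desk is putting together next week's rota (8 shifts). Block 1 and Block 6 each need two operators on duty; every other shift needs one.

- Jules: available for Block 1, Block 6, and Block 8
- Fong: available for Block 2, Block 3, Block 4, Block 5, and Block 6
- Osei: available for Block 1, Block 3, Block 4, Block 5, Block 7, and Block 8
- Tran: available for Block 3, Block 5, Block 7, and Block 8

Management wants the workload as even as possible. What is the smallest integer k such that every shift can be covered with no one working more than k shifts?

With 4 operators and 10 worker-slots to fill, someone must work at least ⌈10/4⌉ = 3 shifts, so k ≥ 3.
k = 3 works: Block 1→Jules+Osei, Block 2→Fong, Block 3→Osei, Block 4→Fong, Block 5→Tran, Block 6→Jules+Fong, Block 7→Osei, Block 8→Jules.
Loads: Jules 3, Fong 3, Osei 3, Tran 1 — all ≤ 3.

3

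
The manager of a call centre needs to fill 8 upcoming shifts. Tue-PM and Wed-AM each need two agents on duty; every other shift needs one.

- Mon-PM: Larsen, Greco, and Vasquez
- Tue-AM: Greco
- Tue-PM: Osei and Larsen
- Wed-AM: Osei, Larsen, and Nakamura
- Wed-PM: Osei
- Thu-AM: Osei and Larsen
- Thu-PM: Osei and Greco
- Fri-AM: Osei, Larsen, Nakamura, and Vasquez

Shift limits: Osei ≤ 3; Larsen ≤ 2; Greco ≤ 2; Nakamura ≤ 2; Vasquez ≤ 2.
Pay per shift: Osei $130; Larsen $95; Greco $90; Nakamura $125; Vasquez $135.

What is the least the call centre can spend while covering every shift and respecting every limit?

$1145

Tue-AM can only be covered by Greco, so that assignment is forced.
Tue-PM can only be covered by Osei and Larsen, so that assignment is forced.
Wed-PM can only be covered by Osei, so that assignment is forced.
Picking the cheapest available agent for each shift independently would cost $1035, but that ignores the shift limits.
An optimal schedule: Mon-PM→Vasquez, Tue-AM→Greco, Tue-PM→Osei+Larsen, Wed-AM→Larsen+Nakamura, Wed-PM→Osei, Thu-AM→Osei, Thu-PM→Greco, Fri-AM→Nakamura.
Total: 135 + 90 + 130 + 95 + 95 + 125 + 130 + 130 + 90 + 125 = $1145.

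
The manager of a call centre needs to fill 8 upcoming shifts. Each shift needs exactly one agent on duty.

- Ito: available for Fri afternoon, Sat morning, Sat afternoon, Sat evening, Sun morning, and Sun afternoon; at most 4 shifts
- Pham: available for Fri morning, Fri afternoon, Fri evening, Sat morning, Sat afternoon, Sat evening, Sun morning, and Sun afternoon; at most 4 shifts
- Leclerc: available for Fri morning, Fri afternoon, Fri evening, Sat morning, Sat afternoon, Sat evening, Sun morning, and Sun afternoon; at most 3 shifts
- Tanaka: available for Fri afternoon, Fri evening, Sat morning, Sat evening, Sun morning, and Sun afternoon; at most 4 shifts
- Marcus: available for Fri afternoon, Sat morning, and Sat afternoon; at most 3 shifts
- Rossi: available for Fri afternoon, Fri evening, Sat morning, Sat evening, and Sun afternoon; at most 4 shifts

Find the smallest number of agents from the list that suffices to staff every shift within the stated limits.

8 slots to fill and no one can take more than 4, so at least ⌈8/4⌉ = 2 agents are needed.
Ito and Pham alone can cover everything: Fri morning→Pham, Fri afternoon→Ito, Fri evening→Pham, Sat morning→Ito, Sat afternoon→Ito, Sat evening→Ito, Sun morning→Pham, Sun afternoon→Pham.

2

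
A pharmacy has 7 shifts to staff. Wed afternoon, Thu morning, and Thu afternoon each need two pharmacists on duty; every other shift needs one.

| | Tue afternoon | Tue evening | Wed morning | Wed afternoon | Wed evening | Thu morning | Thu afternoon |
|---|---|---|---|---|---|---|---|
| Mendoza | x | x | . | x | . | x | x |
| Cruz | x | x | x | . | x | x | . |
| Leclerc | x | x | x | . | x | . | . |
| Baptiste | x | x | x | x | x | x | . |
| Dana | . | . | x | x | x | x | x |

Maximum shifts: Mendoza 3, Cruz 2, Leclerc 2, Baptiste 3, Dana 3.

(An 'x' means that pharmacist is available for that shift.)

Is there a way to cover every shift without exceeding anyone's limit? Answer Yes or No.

Yes

Thu afternoon can only be covered by Mendoza and Dana, so that assignment is forced.
One valid schedule: Tue afternoon→Mendoza, Tue evening→Cruz, Wed morning→Cruz, Wed afternoon→Mendoza+Baptiste, Wed evening→Leclerc, Thu morning→Baptiste+Dana, Thu afternoon→Mendoza+Dana.
Loads: Mendoza 3/3, Cruz 2/2, Leclerc 1/2, Baptiste 2/3, Dana 2/3 — all within limits.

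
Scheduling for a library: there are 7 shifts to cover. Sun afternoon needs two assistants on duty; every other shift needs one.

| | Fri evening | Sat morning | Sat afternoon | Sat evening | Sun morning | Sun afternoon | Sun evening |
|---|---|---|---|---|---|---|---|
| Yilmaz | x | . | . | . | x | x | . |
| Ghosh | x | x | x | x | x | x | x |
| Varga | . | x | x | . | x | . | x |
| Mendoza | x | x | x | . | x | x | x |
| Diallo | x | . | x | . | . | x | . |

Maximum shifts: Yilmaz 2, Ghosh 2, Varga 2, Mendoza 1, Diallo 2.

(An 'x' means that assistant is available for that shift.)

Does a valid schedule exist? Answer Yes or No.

Sat evening can only be covered by Ghosh, so that assignment is forced.
One valid schedule: Fri evening→Yilmaz, Sat morning→Ghosh, Sat afternoon→Varga, Sat evening→Ghosh, Sun morning→Yilmaz, Sun afternoon→Mendoza+Diallo, Sun evening→Varga.
Loads: Yilmaz 2/2, Ghosh 2/2, Varga 2/2, Mendoza 1/1, Diallo 1/2 — all within limits.

Yes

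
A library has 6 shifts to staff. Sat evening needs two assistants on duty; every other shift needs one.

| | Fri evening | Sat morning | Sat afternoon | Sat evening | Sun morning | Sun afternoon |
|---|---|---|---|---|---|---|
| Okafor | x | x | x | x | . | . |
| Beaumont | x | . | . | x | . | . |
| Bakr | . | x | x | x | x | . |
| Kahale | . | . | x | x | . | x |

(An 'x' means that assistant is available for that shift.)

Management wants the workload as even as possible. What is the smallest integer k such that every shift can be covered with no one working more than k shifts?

2

With 4 assistants and 7 worker-slots to fill, someone must work at least ⌈7/4⌉ = 2 shifts, so k ≥ 2.
k = 2 works: Fri evening→Okafor, Sat morning→Okafor, Sat afternoon→Bakr, Sat evening→Beaumont+Kahale, Sun morning→Bakr, Sun afternoon→Kahale.
Loads: Okafor 2, Beaumont 1, Bakr 2, Kahale 2 — all ≤ 2.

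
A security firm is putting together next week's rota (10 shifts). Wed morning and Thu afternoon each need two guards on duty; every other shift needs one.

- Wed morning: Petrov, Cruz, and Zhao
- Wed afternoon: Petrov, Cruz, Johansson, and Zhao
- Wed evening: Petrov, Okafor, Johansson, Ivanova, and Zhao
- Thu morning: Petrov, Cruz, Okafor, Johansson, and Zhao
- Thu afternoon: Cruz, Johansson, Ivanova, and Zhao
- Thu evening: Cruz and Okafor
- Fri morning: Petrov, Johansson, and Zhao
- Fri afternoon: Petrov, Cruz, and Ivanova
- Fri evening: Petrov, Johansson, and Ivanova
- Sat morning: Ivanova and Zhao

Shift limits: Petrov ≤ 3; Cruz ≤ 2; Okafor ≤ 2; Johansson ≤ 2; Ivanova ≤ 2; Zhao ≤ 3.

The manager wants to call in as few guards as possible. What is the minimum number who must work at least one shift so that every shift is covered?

5

12 slots to fill and no one can take more than 3, so at least ⌈12/3⌉ = 4 guards are needed.
Any 4 guards together have capacity at most 3+3+2+2 = 10 < 12 slots, so 4 can never suffice.
Petrov, Cruz, Okafor, Johansson, and Zhao alone can cover everything: Wed morning→Petrov+Cruz, Wed afternoon→Zhao, Wed evening→Okafor, Thu morning→Okafor, Thu afternoon→Johansson+Zhao, Thu evening→Cruz, Fri morning→Johansson, Fri afternoon→Petrov, Fri evening→Petrov, Sat morning→Zhao.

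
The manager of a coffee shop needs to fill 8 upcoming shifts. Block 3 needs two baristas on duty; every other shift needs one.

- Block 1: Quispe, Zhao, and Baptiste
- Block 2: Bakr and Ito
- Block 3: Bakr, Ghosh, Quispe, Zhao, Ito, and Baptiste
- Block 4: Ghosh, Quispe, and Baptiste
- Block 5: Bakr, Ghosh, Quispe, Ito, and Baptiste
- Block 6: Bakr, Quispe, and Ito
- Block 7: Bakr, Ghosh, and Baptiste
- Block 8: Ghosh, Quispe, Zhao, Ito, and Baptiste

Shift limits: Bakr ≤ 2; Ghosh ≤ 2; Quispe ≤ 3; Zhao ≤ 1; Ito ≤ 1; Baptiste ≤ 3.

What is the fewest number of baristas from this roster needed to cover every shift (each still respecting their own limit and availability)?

9 slots to fill and no one can take more than 3, so at least ⌈9/3⌉ = 3 baristas are needed.
Any 3 baristas together have capacity at most 3+3+2 = 8 < 9 slots, so 3 can never suffice.
Bakr, Ghosh, Quispe, and Baptiste alone can cover everything: Block 1→Quispe, Block 2→Bakr, Block 3→Quispe+Baptiste, Block 4→Ghosh, Block 5→Baptiste, Block 6→Bakr, Block 7→Ghosh, Block 8→Quispe.

4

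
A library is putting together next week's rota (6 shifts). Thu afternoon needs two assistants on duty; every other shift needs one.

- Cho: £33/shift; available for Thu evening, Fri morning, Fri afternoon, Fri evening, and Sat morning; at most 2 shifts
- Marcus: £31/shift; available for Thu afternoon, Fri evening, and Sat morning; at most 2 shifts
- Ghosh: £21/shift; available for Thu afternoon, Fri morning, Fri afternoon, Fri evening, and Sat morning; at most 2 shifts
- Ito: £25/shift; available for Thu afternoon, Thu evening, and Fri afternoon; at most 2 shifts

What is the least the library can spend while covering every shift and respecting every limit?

Picking the cheapest available assistant for each shift independently would cost £155, but that ignores the shift limits.
An optimal schedule: Thu afternoon→Ghosh+Ito, Thu evening→Ito, Fri morning→Ghosh, Fri afternoon→Cho, Fri evening→Marcus, Sat morning→Marcus.
Total: 21 + 25 + 25 + 21 + 33 + 31 + 31 = £187.

£187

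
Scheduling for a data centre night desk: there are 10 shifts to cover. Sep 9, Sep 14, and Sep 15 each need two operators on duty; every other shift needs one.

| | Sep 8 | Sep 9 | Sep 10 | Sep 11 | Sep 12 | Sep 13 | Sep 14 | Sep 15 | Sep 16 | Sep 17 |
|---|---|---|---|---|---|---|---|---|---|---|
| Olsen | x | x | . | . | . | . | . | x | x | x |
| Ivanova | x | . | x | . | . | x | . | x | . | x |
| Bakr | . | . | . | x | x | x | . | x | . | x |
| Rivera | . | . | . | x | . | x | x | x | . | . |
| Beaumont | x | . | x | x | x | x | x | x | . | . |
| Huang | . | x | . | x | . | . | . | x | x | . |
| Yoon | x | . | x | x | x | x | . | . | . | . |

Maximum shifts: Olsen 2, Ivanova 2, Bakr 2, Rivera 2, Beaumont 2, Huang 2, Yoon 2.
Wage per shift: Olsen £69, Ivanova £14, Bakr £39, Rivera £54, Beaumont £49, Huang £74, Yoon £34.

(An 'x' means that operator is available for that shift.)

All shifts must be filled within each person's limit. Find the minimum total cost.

Sep 9 can only be covered by Olsen and Huang, so that assignment is forced.
Sep 14 can only be covered by Rivera and Beaumont, so that assignment is forced.
Picking the cheapest available operator for each shift independently would cost £492, but that ignores the shift limits.
An optimal schedule: Sep 8→Yoon, Sep 9→Olsen+Huang, Sep 10→Ivanova, Sep 11→Bakr, Sep 12→Yoon, Sep 13→Bakr, Sep 14→Beaumont+Rivera, Sep 15→Beaumont+Rivera, Sep 16→Olsen, Sep 17→Ivanova.
Total: 34 + 69 + 74 + 14 + 39 + 34 + 39 + 49 + 54 + 49 + 54 + 69 + 14 = £592.

£592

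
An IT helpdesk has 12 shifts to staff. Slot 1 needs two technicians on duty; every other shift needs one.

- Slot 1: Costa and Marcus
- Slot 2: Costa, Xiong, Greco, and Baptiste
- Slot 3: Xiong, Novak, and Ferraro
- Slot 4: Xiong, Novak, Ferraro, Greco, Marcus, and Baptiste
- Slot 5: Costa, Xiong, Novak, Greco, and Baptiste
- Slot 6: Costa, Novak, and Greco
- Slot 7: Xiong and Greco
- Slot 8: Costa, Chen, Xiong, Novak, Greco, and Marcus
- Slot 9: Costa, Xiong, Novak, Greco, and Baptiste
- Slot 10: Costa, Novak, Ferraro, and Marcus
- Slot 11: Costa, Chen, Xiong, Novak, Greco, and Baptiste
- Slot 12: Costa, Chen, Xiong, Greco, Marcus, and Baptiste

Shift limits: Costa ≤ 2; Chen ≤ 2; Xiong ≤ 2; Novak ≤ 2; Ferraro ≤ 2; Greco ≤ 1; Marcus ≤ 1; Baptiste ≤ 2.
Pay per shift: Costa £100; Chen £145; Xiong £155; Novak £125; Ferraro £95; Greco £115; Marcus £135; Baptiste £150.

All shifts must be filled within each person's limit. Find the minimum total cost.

£1635

Slot 1 can only be covered by Costa and Marcus, so that assignment is forced.
Picking the cheapest available technician for each shift independently would cost £1335, but that ignores the shift limits.
An optimal schedule: Slot 1→Costa+Marcus, Slot 2→Baptiste, Slot 3→Ferraro, Slot 4→Baptiste, Slot 5→Novak, Slot 6→Costa, Slot 7→Greco, Slot 8→Chen, Slot 9→Novak, Slot 10→Ferraro, Slot 11→Chen, Slot 12→Xiong.
Total: 100 + 135 + 150 + 95 + 150 + 125 + 100 + 115 + 145 + 125 + 95 + 145 + 155 = £1635.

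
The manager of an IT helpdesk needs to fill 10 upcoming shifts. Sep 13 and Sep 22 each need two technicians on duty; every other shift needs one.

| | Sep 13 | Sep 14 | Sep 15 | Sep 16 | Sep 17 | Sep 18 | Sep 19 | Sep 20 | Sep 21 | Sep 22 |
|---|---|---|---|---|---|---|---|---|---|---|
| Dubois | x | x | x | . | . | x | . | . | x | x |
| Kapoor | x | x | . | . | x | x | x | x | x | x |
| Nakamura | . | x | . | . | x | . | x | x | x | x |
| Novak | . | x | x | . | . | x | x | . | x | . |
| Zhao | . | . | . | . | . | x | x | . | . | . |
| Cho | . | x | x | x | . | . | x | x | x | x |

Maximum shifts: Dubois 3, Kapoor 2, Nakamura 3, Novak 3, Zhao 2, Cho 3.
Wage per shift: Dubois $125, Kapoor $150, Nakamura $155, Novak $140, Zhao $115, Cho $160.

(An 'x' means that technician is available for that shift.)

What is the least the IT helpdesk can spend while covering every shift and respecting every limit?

Sep 13 can only be covered by Dubois and Kapoor, so that assignment is forced.
Sep 16 can only be covered by Cho, so that assignment is forced.
Picking the cheapest available technician for each shift independently would cost $1615, but that ignores the shift limits.
An optimal schedule: Sep 13→Dubois+Kapoor, Sep 14→Novak, Sep 15→Dubois, Sep 16→Cho, Sep 17→Kapoor, Sep 18→Zhao, Sep 19→Zhao, Sep 20→Nakamura, Sep 21→Novak, Sep 22→Dubois+Nakamura.
Total: 125 + 150 + 140 + 125 + 160 + 150 + 115 + 115 + 155 + 140 + 125 + 155 = $1655.

$1655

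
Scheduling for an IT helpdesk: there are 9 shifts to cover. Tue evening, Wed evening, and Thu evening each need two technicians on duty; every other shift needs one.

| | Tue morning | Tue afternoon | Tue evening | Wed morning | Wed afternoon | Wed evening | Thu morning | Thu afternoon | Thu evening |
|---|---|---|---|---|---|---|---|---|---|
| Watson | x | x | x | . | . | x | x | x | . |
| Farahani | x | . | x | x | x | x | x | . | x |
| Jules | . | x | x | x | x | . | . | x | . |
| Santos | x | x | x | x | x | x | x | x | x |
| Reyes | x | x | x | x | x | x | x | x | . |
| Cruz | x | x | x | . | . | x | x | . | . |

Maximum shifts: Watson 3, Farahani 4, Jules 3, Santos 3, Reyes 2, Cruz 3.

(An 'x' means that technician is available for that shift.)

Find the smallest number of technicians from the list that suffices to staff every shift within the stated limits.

4

12 slots to fill and no one can take more than 4, so at least ⌈12/4⌉ = 3 technicians are needed.
Any 3 technicians together have capacity at most 4+3+3 = 10 < 12 slots, so 3 can never suffice.
Watson, Farahani, Jules, and Santos alone can cover everything: Tue morning→Watson, Tue afternoon→Watson, Tue evening→Jules+Santos, Wed morning→Farahani, Wed afternoon→Farahani, Wed evening→Watson+Farahani, Thu morning→Santos, Thu afternoon→Jules, Thu evening→Farahani+Santos.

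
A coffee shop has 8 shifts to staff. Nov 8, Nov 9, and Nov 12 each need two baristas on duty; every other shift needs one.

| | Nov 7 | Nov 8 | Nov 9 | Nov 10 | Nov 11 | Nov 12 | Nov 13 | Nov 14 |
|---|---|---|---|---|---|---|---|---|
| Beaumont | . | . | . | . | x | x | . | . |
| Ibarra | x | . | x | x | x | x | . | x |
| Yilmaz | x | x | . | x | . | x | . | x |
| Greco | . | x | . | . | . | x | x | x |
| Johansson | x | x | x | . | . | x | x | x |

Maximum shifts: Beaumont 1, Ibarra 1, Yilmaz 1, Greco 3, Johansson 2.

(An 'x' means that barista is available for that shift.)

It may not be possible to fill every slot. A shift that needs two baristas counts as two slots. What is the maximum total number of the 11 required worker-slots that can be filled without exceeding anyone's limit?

Total capacity across all baristas is 1+1+1+3+2 = 8, and 11 slots are needed, so at most 8 can be filled.
An assignment achieving 8: Nov 7→Johansson, Nov 8→Greco, Nov 9→Ibarra+Johansson, Nov 10→Yilmaz, Nov 11→Beaumont, Nov 13→Greco, Nov 14→Greco.
Loads: Beaumont 1/1, Ibarra 1/1, Yilmaz 1/1, Greco 3/3, Johansson 2/2.

8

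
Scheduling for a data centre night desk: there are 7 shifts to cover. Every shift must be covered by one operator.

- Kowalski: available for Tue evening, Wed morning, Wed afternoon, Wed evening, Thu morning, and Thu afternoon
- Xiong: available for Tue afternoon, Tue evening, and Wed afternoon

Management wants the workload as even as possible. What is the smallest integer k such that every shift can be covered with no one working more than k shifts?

With 2 operators and 7 worker-slots to fill, someone must work at least ⌈7/2⌉ = 4 shifts, so k ≥ 4.
k = 4 works: Tue afternoon→Xiong, Tue evening→Xiong, Wed morning→Kowalski, Wed afternoon→Xiong, Wed evening→Kowalski, Thu morning→Kowalski, Thu afternoon→Kowalski.
Loads: Kowalski 4, Xiong 3 — all ≤ 4.

4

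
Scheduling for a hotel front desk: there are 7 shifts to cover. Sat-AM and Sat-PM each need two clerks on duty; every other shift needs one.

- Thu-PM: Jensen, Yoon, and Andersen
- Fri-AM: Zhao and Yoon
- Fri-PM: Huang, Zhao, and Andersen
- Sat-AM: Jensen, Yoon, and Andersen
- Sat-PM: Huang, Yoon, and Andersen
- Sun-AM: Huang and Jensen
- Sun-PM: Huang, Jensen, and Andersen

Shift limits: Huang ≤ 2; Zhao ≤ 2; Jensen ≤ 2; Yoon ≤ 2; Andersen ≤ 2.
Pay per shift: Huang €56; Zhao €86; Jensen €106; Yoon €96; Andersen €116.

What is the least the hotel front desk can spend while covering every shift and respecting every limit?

€804

Picking the cheapest available clerk for each shift independently would cost €704, but that ignores the shift limits.
An optimal schedule: Thu-PM→Yoon, Fri-AM→Zhao, Fri-PM→Zhao, Sat-AM→Yoon+Jensen, Sat-PM→Huang+Andersen, Sun-AM→Huang, Sun-PM→Jensen.
Total: 96 + 86 + 86 + 96 + 106 + 56 + 116 + 56 + 106 = €804.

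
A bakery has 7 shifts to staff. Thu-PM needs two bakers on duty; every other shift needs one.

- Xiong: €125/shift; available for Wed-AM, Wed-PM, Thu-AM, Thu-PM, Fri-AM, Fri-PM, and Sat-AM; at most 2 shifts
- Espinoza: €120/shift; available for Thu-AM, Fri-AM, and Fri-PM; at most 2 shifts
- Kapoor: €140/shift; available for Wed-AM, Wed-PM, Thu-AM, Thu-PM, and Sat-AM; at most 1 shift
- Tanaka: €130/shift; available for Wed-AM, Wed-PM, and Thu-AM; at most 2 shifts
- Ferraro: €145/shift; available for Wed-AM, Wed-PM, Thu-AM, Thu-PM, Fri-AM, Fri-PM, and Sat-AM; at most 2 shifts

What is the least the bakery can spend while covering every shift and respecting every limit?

€1035

Picking the cheapest available baker for each shift independently would cost €1000, but that ignores the shift limits.
An optimal schedule: Wed-AM→Tanaka, Wed-PM→Tanaka, Thu-AM→Espinoza, Thu-PM→Xiong+Kapoor, Fri-AM→Xiong, Fri-PM→Espinoza, Sat-AM→Ferraro.
Total: 130 + 130 + 120 + 125 + 140 + 125 + 120 + 145 = €1035.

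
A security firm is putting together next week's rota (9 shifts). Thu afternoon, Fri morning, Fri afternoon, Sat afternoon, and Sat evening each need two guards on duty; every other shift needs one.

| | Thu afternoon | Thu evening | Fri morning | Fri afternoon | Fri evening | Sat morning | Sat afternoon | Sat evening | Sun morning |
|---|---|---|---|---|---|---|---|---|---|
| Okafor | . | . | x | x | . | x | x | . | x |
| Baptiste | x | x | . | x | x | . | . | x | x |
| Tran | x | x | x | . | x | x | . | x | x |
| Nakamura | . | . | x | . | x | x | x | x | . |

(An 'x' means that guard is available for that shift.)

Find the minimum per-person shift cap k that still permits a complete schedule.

With 4 guards and 14 worker-slots to fill, someone must work at least ⌈14/4⌉ = 4 shifts, so k ≥ 4.
k = 4 works: Thu afternoon→Baptiste+Tran, Thu evening→Baptiste, Fri morning→Okafor+Tran, Fri afternoon→Okafor+Baptiste, Fri evening→Baptiste, Sat morning→Okafor, Sat afternoon→Okafor+Nakamura, Sat evening→Tran+Nakamura, Sun morning→Tran.
Loads: Okafor 4, Baptiste 4, Tran 4, Nakamura 2 — all ≤ 4.

4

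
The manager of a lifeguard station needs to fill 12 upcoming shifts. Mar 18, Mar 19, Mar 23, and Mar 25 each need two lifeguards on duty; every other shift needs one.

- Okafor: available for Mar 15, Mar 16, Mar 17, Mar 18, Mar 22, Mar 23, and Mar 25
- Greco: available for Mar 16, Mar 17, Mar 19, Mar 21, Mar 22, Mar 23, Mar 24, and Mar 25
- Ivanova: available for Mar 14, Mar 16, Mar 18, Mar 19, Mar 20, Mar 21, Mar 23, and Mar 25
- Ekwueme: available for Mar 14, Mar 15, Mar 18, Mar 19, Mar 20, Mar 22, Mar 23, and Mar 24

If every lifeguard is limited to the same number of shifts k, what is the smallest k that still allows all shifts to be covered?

With 4 lifeguards and 16 worker-slots to fill, someone must work at least ⌈16/4⌉ = 4 shifts, so k ≥ 4.
k = 4 works: Mar 14→Ivanova, Mar 15→Okafor, Mar 16→Okafor, Mar 17→Okafor, Mar 18→Okafor+Ekwueme, Mar 19→Greco+Ekwueme, Mar 20→Ivanova, Mar 21→Greco, Mar 22→Ekwueme, Mar 23→Ivanova+Ekwueme, Mar 24→Greco, Mar 25→Greco+Ivanova.
Loads: Okafor 4, Greco 4, Ivanova 4, Ekwueme 4 — all ≤ 4.

4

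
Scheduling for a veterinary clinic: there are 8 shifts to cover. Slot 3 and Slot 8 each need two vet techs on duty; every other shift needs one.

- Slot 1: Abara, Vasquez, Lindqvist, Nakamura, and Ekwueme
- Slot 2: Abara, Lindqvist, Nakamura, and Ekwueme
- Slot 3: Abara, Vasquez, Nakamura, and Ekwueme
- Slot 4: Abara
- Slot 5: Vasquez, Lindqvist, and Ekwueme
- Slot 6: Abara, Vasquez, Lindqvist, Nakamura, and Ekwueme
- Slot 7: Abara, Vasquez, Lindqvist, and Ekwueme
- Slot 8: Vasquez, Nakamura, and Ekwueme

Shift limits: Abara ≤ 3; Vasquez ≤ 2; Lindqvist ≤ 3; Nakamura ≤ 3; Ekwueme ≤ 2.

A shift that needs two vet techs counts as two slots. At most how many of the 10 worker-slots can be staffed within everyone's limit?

10

Total capacity across all vet techs is 3+2+3+3+2 = 13, and 10 slots are needed, so at most 10 can be filled.
An assignment achieving 10: Slot 1→Lindqvist, Slot 2→Abara, Slot 3→Abara+Nakamura, Slot 4→Abara, Slot 5→Vasquez, Slot 6→Lindqvist, Slot 7→Lindqvist, Slot 8→Vasquez+Nakamura.
Loads: Abara 3/3, Vasquez 2/2, Lindqvist 3/3, Nakamura 2/3, Ekwueme 0/2.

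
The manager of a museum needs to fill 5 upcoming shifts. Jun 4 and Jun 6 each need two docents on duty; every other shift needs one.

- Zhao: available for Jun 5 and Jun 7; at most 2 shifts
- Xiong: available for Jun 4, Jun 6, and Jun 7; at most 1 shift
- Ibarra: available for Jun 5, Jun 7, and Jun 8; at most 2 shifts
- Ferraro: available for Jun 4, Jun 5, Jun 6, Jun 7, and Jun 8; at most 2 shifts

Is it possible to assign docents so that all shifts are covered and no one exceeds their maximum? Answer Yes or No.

No

Total capacity is 7 and 7 slots are needed, so capacity alone doesn't rule it out.
Shifts {Jun 4, Jun 6} need 4 worker-slots in total, but the docents available for any of those shifts (Xiong and Ferraro) can supply at most 3 among them. So no valid schedule exists.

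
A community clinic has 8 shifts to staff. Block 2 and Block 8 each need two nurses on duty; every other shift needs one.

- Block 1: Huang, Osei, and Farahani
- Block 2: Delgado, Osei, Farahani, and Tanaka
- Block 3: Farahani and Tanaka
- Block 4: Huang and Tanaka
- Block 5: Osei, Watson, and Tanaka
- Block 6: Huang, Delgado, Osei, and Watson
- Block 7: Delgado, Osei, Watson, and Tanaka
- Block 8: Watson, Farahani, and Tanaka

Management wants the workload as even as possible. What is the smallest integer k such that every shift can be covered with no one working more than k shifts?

With 6 nurses and 10 worker-slots to fill, someone must work at least ⌈10/6⌉ = 2 shifts, so k ≥ 2.
k = 2 works: Block 1→Huang, Block 2→Osei+Tanaka, Block 3→Farahani, Block 4→Huang, Block 5→Osei, Block 6→Delgado, Block 7→Delgado, Block 8→Watson+Farahani.
Loads: Huang 2, Delgado 2, Osei 2, Watson 1, Farahani 2, Tanaka 1 — all ≤ 2.

2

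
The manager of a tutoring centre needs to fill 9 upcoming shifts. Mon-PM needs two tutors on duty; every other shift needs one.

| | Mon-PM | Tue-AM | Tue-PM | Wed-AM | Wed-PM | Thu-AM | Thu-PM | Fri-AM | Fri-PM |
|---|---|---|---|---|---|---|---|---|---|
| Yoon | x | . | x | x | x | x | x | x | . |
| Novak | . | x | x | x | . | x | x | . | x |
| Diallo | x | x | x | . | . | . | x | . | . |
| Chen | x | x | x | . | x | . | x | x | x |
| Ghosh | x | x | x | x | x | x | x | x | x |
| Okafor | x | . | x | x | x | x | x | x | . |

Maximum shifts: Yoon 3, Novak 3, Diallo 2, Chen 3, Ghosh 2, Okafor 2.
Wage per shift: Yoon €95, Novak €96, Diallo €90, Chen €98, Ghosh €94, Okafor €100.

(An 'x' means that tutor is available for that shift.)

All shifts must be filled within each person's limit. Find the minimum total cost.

Picking the cheapest available tutor for each shift independently would cost €924, but that ignores the shift limits.
An optimal schedule: Mon-PM→Diallo+Yoon, Tue-AM→Diallo, Tue-PM→Novak, Wed-AM→Ghosh, Wed-PM→Yoon, Thu-AM→Novak, Thu-PM→Novak, Fri-AM→Yoon, Fri-PM→Ghosh.
Total: 90 + 95 + 90 + 96 + 94 + 95 + 96 + 96 + 95 + 94 = €941.

€941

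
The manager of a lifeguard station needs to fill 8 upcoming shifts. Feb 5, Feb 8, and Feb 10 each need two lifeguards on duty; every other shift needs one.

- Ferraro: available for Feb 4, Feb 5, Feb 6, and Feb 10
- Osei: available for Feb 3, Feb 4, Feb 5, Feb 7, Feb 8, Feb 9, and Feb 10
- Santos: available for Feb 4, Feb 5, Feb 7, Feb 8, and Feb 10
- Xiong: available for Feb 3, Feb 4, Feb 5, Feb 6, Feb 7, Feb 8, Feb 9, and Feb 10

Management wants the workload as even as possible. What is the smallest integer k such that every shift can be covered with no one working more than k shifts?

3

With 4 lifeguards and 11 worker-slots to fill, someone must work at least ⌈11/4⌉ = 3 shifts, so k ≥ 3.
k = 3 works: Feb 3→Osei, Feb 4→Ferraro, Feb 5→Ferraro+Santos, Feb 6→Ferraro, Feb 7→Osei, Feb 8→Santos+Xiong, Feb 9→Osei, Feb 10→Santos+Xiong.
Loads: Ferraro 3, Osei 3, Santos 3, Xiong 2 — all ≤ 3.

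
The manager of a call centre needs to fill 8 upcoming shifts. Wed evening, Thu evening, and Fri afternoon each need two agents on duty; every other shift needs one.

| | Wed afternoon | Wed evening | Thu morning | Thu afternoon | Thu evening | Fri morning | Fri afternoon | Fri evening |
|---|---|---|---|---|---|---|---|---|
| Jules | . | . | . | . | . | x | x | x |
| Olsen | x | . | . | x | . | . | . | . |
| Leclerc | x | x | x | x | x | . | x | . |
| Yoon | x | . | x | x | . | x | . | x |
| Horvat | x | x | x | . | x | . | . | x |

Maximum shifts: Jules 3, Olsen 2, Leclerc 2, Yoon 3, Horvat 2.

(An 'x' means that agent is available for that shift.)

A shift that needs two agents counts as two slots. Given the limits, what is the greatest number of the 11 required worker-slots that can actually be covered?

Total capacity across all agents is 3+2+2+3+2 = 12, and 11 slots are needed, so at most 11 can be filled.
Shifts {Wed evening, Thu evening, Fri afternoon} need 6 slots but only Jules, Leclerc, and Horvat are available for them, supplying at most 5 — so at least 1 slot must go unfilled.
An assignment achieving 10: Wed afternoon→Olsen, Wed evening→Leclerc+Horvat, Thu morning→Yoon, Thu afternoon→Olsen, Thu evening→Leclerc+Horvat, Fri morning→Jules, Fri afternoon→Jules, Fri evening→Jules.
Loads: Jules 3/3, Olsen 2/2, Leclerc 2/2, Yoon 1/3, Horvat 2/2.

10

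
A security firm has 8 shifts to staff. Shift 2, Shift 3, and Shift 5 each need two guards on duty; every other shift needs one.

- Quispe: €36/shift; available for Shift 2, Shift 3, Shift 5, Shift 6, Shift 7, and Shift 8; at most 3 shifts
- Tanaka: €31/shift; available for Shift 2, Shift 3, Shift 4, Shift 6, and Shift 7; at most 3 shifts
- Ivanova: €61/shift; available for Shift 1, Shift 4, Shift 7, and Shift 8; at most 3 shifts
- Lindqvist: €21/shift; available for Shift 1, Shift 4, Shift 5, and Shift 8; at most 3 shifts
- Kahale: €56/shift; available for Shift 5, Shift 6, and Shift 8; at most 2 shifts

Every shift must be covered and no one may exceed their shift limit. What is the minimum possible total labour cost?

€376

Shift 2 can only be covered by Quispe and Tanaka, so that assignment is forced.
Shift 3 can only be covered by Quispe and Tanaka, so that assignment is forced.
Picking the cheapest available guard for each shift independently would cost €316, but that ignores the shift limits.
An optimal schedule: Shift 1→Lindqvist, Shift 2→Tanaka+Quispe, Shift 3→Tanaka+Quispe, Shift 4→Lindqvist, Shift 5→Lindqvist+Quispe, Shift 6→Kahale, Shift 7→Tanaka, Shift 8→Kahale.
Total: 21 + 31 + 36 + 31 + 36 + 21 + 21 + 36 + 56 + 31 + 56 = €376.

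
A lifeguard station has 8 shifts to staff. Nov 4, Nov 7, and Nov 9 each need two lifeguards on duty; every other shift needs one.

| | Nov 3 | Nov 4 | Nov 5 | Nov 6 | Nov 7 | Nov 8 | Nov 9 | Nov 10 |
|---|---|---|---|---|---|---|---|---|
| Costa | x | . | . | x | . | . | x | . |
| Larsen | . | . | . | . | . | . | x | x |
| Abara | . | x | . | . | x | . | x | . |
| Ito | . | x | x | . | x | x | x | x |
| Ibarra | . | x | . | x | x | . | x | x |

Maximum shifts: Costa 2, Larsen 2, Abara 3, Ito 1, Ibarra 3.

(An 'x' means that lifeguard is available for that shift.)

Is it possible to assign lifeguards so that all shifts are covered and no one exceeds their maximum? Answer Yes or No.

Total capacity is 11 and 11 slots are needed, so capacity alone doesn't rule it out.
Shifts {Nov 5, Nov 8} need 2 worker-slots in total, but the lifeguards available for any of those shifts (Ito) can supply at most 1 among them. So no valid schedule exists.

No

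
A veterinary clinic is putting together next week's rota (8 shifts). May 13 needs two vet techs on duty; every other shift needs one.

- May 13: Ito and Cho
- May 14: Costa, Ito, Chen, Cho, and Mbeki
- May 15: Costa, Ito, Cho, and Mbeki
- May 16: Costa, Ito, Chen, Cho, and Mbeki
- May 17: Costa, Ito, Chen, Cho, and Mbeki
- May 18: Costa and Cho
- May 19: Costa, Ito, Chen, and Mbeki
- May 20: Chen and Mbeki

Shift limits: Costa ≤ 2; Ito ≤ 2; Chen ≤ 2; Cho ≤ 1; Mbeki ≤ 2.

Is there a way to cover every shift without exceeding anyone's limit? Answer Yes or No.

May 13 can only be covered by Ito and Cho, so that assignment is forced.
One valid schedule: May 13→Ito+Cho, May 14→Chen, May 15→Costa, May 16→Mbeki, May 17→Mbeki, May 18→Costa, May 19→Ito, May 20→Chen.
Loads: Costa 2/2, Ito 2/2, Chen 2/2, Cho 1/1, Mbeki 2/2 — all within limits.

Yes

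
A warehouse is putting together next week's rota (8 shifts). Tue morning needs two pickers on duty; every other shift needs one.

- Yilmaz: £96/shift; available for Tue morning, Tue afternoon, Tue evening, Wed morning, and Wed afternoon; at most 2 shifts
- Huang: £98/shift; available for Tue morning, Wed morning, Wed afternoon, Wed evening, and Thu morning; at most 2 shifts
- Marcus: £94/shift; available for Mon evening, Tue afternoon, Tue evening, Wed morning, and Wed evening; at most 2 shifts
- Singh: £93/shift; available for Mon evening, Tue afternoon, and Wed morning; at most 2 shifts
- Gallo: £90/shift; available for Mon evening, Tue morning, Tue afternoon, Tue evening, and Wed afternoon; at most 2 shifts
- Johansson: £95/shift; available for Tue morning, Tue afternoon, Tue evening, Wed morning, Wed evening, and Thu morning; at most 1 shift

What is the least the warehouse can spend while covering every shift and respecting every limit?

Picking the cheapest available picker for each shift independently would cost £827, but that ignores the shift limits.
An optimal schedule: Mon evening→Gallo, Tue morning→Gallo+Yilmaz, Tue afternoon→Singh, Tue evening→Marcus, Wed morning→Singh, Wed afternoon→Yilmaz, Wed evening→Marcus, Thu morning→Johansson.
Total: 90 + 90 + 96 + 93 + 94 + 93 + 96 + 94 + 95 = £841.

£841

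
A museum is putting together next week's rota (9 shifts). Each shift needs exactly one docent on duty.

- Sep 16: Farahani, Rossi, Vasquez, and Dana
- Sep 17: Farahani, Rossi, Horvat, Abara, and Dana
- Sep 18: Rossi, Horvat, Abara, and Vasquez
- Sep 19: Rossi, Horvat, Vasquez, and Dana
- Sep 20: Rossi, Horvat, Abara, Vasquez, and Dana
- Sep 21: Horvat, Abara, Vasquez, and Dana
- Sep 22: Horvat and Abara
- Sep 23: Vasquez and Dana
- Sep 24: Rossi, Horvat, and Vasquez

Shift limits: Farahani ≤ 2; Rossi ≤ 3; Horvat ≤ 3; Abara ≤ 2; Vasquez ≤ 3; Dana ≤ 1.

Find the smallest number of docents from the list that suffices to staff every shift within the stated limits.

9 slots to fill and no one can take more than 3, so at least ⌈9/3⌉ = 3 docents are needed.
Rossi, Horvat, and Vasquez alone can cover everything: Sep 16→Rossi, Sep 17→Rossi, Sep 18→Rossi, Sep 19→Horvat, Sep 20→Vasquez, Sep 21→Horvat, Sep 22→Horvat, Sep 23→Vasquez, Sep 24→Vasquez.

3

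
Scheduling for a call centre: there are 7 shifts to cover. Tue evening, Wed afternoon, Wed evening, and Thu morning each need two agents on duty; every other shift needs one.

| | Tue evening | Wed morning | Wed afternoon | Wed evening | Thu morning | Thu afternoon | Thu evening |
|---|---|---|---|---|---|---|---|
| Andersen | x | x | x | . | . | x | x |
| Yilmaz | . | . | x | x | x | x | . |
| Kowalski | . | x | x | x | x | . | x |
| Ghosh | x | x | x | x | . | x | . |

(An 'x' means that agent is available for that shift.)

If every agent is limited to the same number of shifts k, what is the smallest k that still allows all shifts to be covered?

3

With 4 agents and 11 worker-slots to fill, someone must work at least ⌈11/4⌉ = 3 shifts, so k ≥ 3.
k = 3 works: Tue evening→Andersen+Ghosh, Wed morning→Andersen, Wed afternoon→Kowalski+Ghosh, Wed evening→Yilmaz+Kowalski, Thu morning→Yilmaz+Kowalski, Thu afternoon→Yilmaz, Thu evening→Andersen.
Loads: Andersen 3, Yilmaz 3, Kowalski 3, Ghosh 2 — all ≤ 3.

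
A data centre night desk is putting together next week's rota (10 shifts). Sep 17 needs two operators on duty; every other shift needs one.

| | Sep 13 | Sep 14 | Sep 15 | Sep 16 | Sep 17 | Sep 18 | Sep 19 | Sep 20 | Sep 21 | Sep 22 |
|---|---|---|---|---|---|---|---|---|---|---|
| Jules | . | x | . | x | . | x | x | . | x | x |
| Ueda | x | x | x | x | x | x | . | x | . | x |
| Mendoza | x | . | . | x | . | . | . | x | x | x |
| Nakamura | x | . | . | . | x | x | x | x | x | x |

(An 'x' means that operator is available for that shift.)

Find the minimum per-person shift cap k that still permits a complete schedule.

3

With 4 operators and 11 worker-slots to fill, someone must work at least ⌈11/4⌉ = 3 shifts, so k ≥ 3.
k = 3 works: Sep 13→Ueda, Sep 14→Jules, Sep 15→Ueda, Sep 16→Jules, Sep 17→Ueda+Nakamura, Sep 18→Nakamura, Sep 19→Jules, Sep 20→Mendoza, Sep 21→Mendoza, Sep 22→Mendoza.
Loads: Jules 3, Ueda 3, Mendoza 3, Nakamura 2 — all ≤ 3.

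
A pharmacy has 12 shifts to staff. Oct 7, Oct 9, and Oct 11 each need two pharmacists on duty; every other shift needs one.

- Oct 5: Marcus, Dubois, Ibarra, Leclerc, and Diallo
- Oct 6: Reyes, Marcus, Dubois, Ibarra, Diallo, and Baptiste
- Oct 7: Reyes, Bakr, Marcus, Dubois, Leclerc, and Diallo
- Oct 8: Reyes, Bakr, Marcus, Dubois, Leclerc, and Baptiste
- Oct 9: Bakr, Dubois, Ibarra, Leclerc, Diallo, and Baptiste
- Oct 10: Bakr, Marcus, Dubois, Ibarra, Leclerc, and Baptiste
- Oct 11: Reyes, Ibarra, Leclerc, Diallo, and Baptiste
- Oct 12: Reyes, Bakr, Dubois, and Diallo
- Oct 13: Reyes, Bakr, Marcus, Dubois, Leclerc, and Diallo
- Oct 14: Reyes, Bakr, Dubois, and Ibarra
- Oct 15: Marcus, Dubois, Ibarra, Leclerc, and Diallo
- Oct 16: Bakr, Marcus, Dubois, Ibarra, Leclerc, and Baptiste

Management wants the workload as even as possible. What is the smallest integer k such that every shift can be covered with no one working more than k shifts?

2

With 8 pharmacists and 15 worker-slots to fill, someone must work at least ⌈15/8⌉ = 2 shifts, so k ≥ 2.
k = 2 works: Oct 5→Marcus, Oct 6→Dubois, Oct 7→Leclerc+Diallo, Oct 8→Bakr, Oct 9→Diallo+Baptiste, Oct 10→Bakr, Oct 11→Ibarra+Leclerc, Oct 12→Reyes, Oct 13→Dubois, Oct 14→Reyes, Oct 15→Marcus, Oct 16→Ibarra.
Loads: Reyes 2, Bakr 2, Marcus 2, Dubois 2, Ibarra 2, Leclerc 2, Diallo 2, Baptiste 1 — all ≤ 2.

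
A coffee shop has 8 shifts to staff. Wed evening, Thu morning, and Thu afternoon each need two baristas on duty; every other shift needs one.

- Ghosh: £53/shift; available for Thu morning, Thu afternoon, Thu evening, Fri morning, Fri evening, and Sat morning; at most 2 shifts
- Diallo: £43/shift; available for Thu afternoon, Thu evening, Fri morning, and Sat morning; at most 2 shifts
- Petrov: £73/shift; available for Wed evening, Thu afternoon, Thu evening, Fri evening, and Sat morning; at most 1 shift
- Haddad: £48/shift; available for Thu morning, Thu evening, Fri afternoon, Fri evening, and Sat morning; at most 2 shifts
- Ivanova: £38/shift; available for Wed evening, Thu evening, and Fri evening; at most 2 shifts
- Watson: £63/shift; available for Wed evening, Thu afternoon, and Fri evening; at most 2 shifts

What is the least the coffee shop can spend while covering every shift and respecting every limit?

Thu morning can only be covered by Ghosh and Haddad, so that assignment is forced.
Fri afternoon can only be covered by Haddad, so that assignment is forced.
Picking the cheapest available barista for each shift independently would cost £508, but that ignores the shift limits.
An optimal schedule: Wed evening→Petrov+Ivanova, Thu morning→Ghosh+Haddad, Thu afternoon→Diallo+Watson, Thu evening→Ivanova, Fri morning→Ghosh, Fri afternoon→Haddad, Fri evening→Watson, Sat morning→Diallo.
Total: 73 + 38 + 53 + 48 + 43 + 63 + 38 + 53 + 48 + 63 + 43 = £563.

£563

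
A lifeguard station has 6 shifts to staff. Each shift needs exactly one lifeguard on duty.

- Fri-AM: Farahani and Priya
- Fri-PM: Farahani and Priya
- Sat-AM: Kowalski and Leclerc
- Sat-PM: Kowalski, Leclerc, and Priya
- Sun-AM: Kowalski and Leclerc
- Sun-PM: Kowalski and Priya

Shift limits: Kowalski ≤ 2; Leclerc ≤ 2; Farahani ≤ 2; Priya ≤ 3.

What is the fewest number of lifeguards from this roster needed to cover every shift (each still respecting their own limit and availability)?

3

6 slots to fill and no one can take more than 3, so at least ⌈6/3⌉ = 2 lifeguards are needed.
Any 2 lifeguards together have capacity at most 3+2 = 5 < 6 slots, so 2 can never suffice.
Kowalski, Leclerc, and Farahani alone can cover everything: Fri-AM→Farahani, Fri-PM→Farahani, Sat-AM→Kowalski, Sat-PM→Leclerc, Sun-AM→Leclerc, Sun-PM→Kowalski.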